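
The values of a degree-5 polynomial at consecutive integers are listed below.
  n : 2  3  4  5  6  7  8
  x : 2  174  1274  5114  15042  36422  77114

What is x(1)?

172, 1100, 3840, 9928, 21380, 40692
928, 2740, 6088, 11452, 19312
1812, 3348, 5364, 7860
1536, 2016, 2496
480, 480
The fifth differences are constant at 480.
Work back: 1536 − 480 = 1056;  1812 − 1056 = 756;  928 − 756 = 172;  172 − 172 = 0;  2 + 0 = 2

2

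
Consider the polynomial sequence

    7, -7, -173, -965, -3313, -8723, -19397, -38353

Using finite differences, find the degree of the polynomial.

5

First differences: -14, -166, -792, -2348, -5410, -10674, -18956
Second differences: -152, -626, -1556, -3062, -5264, -8282
Third differences: -474, -930, -1506, -2202, -3018
Fourth differences: -456, -576, -696, -816
Fifth differences: -120, -120, -120
The fifth differences are constant, so the polynomial has degree 5.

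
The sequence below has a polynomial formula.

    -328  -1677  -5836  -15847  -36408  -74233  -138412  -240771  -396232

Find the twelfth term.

-1384447

Δ: -1349  -4159  -10011  -20561  -37825  -64179  -102359  -155461
Δ²: -2810  -5852  -10550  -17264  -26354  -38180  -53102
Δ³: -3042  -4698  -6714  -9090  -11826  -14922
Δ⁴: -1656  -2016  -2376  -2736  -3096
Δ⁵: -360  -360  -360  -360
Constant fifth difference = -360, so extend:
-3096 − 360 = -3456;  -14922 − 3456 = -18378;  -53102 − 18378 = -71480;  -155461 − 71480 = -226941;  -396232 − 226941 = -623173
-3456 − 360 = -3816;  -18378 − 3816 = -22194;  -71480 − 22194 = -93674;  -226941 − 93674 = -320615;  -623173 − 320615 = -943788
-3816 − 360 = -4176;  -22194 − 4176 = -26370;  -93674 − 26370 = -120044;  -320615 − 120044 = -440659;  -943788 − 440659 = -1384447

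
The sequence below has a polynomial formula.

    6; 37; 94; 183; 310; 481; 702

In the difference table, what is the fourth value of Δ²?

44

Δ: 31, 57, 89, 127, 171, 221
Δ²: 26, 32, 38, 44, 50
Δ³: 6, 6, 6, 6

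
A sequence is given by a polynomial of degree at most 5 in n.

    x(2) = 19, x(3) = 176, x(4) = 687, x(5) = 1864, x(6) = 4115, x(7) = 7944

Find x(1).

0

D1: 157  511  1177  2251  3829
D2: 354  666  1074  1578
D3: 312  408  504
D4: 96  96
The fourth differences are constant at 96.
Work back: 312 − 96 = 216;  354 − 216 = 138;  157 − 138 = 19;  19 − 19 = 0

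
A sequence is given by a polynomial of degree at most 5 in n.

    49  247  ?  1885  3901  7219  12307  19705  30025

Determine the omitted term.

775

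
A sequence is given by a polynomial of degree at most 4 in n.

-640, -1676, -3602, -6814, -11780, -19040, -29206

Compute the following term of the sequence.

-42962

Δ: -1036  -1926  -3212  -4966  -7260  -10166
Δ²: -890  -1286  -1754  -2294  -2906
Δ³: -396  -468  -540  -612
Δ⁴: -72  -72  -72
The fourth differences are constant (-72).
-612 − 72 = -684;  -2906 − 684 = -3590;  -10166 − 3590 = -13756;  -29206 − 13756 = -42962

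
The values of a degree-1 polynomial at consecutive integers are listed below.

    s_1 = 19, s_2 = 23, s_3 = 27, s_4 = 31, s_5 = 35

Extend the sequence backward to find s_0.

15

D1: 4, 4, 4, 4
The first differences are constant at 4.
Work back: 19 − 4 = 15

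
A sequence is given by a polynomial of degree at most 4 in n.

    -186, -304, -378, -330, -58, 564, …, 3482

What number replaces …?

1686

Using the first 6 terms:
D1: -118, -74, 48, 272, 622
D2: 44, 122, 224, 350
D3: 78, 102, 126
D4: 24, 24
Constant fourth difference = 24.
Extend forward: 126 + 24 = 150;  350 + 150 = 500;  622 + 500 = 1122;  564 + 1122 = 1686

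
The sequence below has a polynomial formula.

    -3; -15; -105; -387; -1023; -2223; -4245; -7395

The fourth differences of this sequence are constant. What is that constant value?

First differences: -12, -90, -282, -636, -1200, -2022, -3150
Second differences: -78, -192, -354, -564, -822, -1128
Third differences: -114, -162, -210, -258, -306
Fourth differences: -48, -48, -48, -48

-48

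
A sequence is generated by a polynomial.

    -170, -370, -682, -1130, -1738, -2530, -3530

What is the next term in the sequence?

D1: -200 , -312 , -448 , -608 , -792 , -1000
D2: -112 , -136 , -160 , -184 , -208
D3: -24 , -24 , -24 , -24
The third differences are constant (-24).
-208 − 24 = -232;  -1000 − 232 = -1232;  -3530 − 1232 = -4762

-4762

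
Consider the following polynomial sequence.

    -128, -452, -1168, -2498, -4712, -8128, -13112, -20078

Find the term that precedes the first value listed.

-22

-324  -716  -1330  -2214  -3416  -4984  -6966
-392  -614  -884  -1202  -1568  -1982
-222  -270  -318  -366  -414
-48  -48  -48  -48
The fourth differences are constant at -48.
Work back: -222 + 48 = -174;  -392 + 174 = -218;  -324 + 218 = -106;  -128 + 106 = -22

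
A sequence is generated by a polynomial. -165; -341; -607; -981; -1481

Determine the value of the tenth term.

-6501

Δ: -176, -266, -374, -500
Δ²: -90, -108, -126
Δ³: -18, -18
Third differences constant at -18.
-126 − 18 = -144;  -500 − 144 = -644;  -1481 − 644 = -2125
-144 − 18 = -162;  -644 − 162 = -806;  -2125 − 806 = -2931
-162 − 18 = -180;  -806 − 180 = -986;  -2931 − 986 = -3917
-180 − 18 = -198;  -986 − 198 = -1184;  -3917 − 1184 = -5101
-198 − 18 = -216;  -1184 − 216 = -1400;  -5101 − 1400 = -6501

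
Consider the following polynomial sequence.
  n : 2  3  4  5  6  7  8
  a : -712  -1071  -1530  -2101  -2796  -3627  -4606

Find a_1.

-441

Δ: -359, -459, -571, -695, -831, -979
Δ²: -100, -112, -124, -136, -148
Δ³: -12, -12, -12, -12
The third differences are constant at -12.
Work back: -100 + 12 = -88;  -359 + 88 = -271;  -712 + 271 = -441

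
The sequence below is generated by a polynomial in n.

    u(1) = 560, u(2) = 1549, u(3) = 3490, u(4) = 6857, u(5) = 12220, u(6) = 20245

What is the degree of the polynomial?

D1: 989, 1941, 3367, 5363, 8025
D2: 952, 1426, 1996, 2662
D3: 474, 570, 666
D4: 96, 96
The fourth differences are constant, so the polynomial has degree 4.

4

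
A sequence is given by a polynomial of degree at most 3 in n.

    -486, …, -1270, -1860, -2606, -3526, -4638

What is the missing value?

Using the last 5 terms:
First differences: -590  -746  -920  -1112
Second differences: -156  -174  -192
Third differences: -18  -18
Constant third difference = -18.
Extend backward: -156 + 18 = -138;  -590 + 138 = -452;  -1270 + 452 = -818

-818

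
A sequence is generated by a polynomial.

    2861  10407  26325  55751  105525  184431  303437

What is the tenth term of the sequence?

1048535

7546 , 15918 , 29426 , 49774 , 78906 , 119006
8372 , 13508 , 20348 , 29132 , 40100
5136 , 6840 , 8784 , 10968
1704 , 1944 , 2184
240 , 240
The fifth differences are constant (240).
2184 + 240 = 2424;  10968 + 2424 = 13392;  40100 + 13392 = 53492;  119006 + 53492 = 172498;  303437 + 172498 = 475935
2424 + 240 = 2664;  13392 + 2664 = 16056;  53492 + 16056 = 69548;  172498 + 69548 = 242046;  475935 + 242046 = 717981
2664 + 240 = 2904;  16056 + 2904 = 18960;  69548 + 18960 = 88508;  242046 + 88508 = 330554;  717981 + 330554 = 1048535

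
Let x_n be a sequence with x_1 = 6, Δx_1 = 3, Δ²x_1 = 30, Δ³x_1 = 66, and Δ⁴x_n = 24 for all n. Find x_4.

Build the table forward from the leading diagonal:
D4: 24, 24, 24, 24
D3: 66, 90, 114, 138
D2: 30, 96, 186, 300
D1: 3, 33, 129, 315
x: 6, 9, 42, 171

171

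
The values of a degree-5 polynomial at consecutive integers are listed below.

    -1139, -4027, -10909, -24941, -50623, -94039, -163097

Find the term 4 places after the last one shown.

-931189

-2888, -6882, -14032, -25682, -43416, -69058
-3994, -7150, -11650, -17734, -25642
-3156, -4500, -6084, -7908
-1344, -1584, -1824
-240, -240
Fifth differences constant at -240.
-1824 − 240 = -2064;  -7908 − 2064 = -9972;  -25642 − 9972 = -35614;  -69058 − 35614 = -104672;  -163097 − 104672 = -267769
-2064 − 240 = -2304;  -9972 − 2304 = -12276;  -35614 − 12276 = -47890;  -104672 − 47890 = -152562;  -267769 − 152562 = -420331
-2304 − 240 = -2544;  -12276 − 2544 = -14820;  -47890 − 14820 = -62710;  -152562 − 62710 = -215272;  -420331 − 215272 = -635603
-2544 − 240 = -2784;  -14820 − 2784 = -17604;  -62710 − 17604 = -80314;  -215272 − 80314 = -295586;  -635603 − 295586 = -931189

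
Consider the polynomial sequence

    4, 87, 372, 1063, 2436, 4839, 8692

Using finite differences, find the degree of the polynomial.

D1: 83, 285, 691, 1373, 2403, 3853
D2: 202, 406, 682, 1030, 1450
D3: 204, 276, 348, 420
D4: 72, 72, 72
The fourth differences are constant, so the polynomial has degree 4.

4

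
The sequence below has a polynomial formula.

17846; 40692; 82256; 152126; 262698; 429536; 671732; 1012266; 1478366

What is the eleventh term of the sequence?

2919576

First differences: 22846, 41564, 69870, 110572, 166838, 242196, 340534, 466100
Second differences: 18718, 28306, 40702, 56266, 75358, 98338, 125566
Third differences: 9588, 12396, 15564, 19092, 22980, 27228
Fourth differences: 2808, 3168, 3528, 3888, 4248
Fifth differences: 360, 360, 360, 360
Constant fifth difference = 360, so extend:
4248 + 360 = 4608;  27228 + 4608 = 31836;  125566 + 31836 = 157402;  466100 + 157402 = 623502;  1478366 + 623502 = 2101868
4608 + 360 = 4968;  31836 + 4968 = 36804;  157402 + 36804 = 194206;  623502 + 194206 = 817708;  2101868 + 817708 = 2919576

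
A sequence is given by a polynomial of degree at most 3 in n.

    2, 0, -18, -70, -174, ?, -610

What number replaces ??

-348

Using the first 5 terms:
D1: -2  -18  -52  -104
D2: -16  -34  -52
D3: -18  -18
Constant third difference = -18.
Extend forward: -52 − 18 = -70;  -104 − 70 = -174;  -174 − 174 = -348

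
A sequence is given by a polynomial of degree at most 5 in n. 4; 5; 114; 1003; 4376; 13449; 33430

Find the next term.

D1: 1, 109, 889, 3373, 9073, 19981
D2: 108, 780, 2484, 5700, 10908
D3: 672, 1704, 3216, 5208
D4: 1032, 1512, 1992
D5: 480, 480
Constant fifth difference = 480, so extend:
1992 + 480 = 2472;  5208 + 2472 = 7680;  10908 + 7680 = 18588;  19981 + 18588 = 38569;  33430 + 38569 = 71999

71999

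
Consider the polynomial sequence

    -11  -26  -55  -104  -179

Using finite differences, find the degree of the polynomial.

D1: -15, -29, -49, -75
D2: -14, -20, -26
D3: -6, -6
The third differences are constant, so the polynomial has degree 3.

3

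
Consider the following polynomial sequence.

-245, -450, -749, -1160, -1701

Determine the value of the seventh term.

-3245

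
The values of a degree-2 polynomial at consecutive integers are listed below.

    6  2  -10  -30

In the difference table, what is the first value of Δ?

-4

D1: -4, -12, -20
D2: -8, -8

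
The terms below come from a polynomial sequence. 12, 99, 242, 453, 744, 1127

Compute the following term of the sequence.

1614

D1: 87 , 143 , 211 , 291 , 383
D2: 56 , 68 , 80 , 92
D3: 12 , 12 , 12
The third differences are constant (12).
92 + 12 = 104;  383 + 104 = 487;  1127 + 487 = 1614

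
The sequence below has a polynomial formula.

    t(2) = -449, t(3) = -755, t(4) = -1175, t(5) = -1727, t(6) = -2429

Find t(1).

-239

Δ: -306, -420, -552, -702
Δ²: -114, -132, -150
Δ³: -18, -18
The third differences are constant at -18.
Work back: -114 + 18 = -96;  -306 + 96 = -210;  -449 + 210 = -239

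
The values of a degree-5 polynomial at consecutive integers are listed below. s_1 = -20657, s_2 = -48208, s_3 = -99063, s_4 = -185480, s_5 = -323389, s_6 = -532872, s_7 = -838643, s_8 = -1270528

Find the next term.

First differences: -27551  -50855  -86417  -137909  -209483  -305771  -431885
Second differences: -23304  -35562  -51492  -71574  -96288  -126114
Third differences: -12258  -15930  -20082  -24714  -29826
Fourth differences: -3672  -4152  -4632  -5112
Fifth differences: -480  -480  -480
The fifth differences are constant (-480).
-5112 − 480 = -5592;  -29826 − 5592 = -35418;  -126114 − 35418 = -161532;  -431885 − 161532 = -593417;  -1270528 − 593417 = -1863945

-1863945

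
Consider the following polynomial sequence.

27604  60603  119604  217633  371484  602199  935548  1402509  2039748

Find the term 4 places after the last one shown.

32999  59001  98029  153851  230715  333349  466961  637239
26002  39028  55822  76864  102634  133612  170278
13026  16794  21042  25770  30978  36666
3768  4248  4728  5208  5688
480  480  480  480
Constant fifth difference = 480, so extend:
5688 + 480 = 6168;  36666 + 6168 = 42834;  170278 + 42834 = 213112;  637239 + 213112 = 850351;  2039748 + 850351 = 2890099
6168 + 480 = 6648;  42834 + 6648 = 49482;  213112 + 49482 = 262594;  850351 + 262594 = 1112945;  2890099 + 1112945 = 4003044
6648 + 480 = 7128;  49482 + 7128 = 56610;  262594 + 56610 = 319204;  1112945 + 319204 = 1432149;  4003044 + 1432149 = 5435193
7128 + 480 = 7608;  56610 + 7608 = 64218;  319204 + 64218 = 383422;  1432149 + 383422 = 1815571;  5435193 + 1815571 = 7250764

7250764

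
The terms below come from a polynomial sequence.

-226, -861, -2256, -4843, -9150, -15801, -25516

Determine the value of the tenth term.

D1: -635, -1395, -2587, -4307, -6651, -9715
D2: -760, -1192, -1720, -2344, -3064
D3: -432, -528, -624, -720
D4: -96, -96, -96
Constant fourth difference = -96, so extend:
-720 − 96 = -816;  -3064 − 816 = -3880;  -9715 − 3880 = -13595;  -25516 − 13595 = -39111
-816 − 96 = -912;  -3880 − 912 = -4792;  -13595 − 4792 = -18387;  -39111 − 18387 = -57498
-912 − 96 = -1008;  -4792 − 1008 = -5800;  -18387 − 5800 = -24187;  -57498 − 24187 = -81685

-81685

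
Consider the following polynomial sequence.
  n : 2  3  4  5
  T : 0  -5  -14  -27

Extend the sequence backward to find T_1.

1

Δ: -5  -9  -13
Δ²: -4  -4
The second differences are constant at -4.
Work back: -5 + 4 = -1;  0 + 1 = 1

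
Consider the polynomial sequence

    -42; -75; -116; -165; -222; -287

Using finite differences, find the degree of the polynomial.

Δ: -33, -41, -49, -57, -65
Δ²: -8, -8, -8, -8
The second differences are constant, so the polynomial has degree 2.

2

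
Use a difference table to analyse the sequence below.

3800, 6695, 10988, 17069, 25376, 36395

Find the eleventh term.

152540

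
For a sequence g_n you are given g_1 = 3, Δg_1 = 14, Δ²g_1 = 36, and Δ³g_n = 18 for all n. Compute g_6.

613

Build the table forward from the leading diagonal:
Third differences: 18, 18, 18, 18, 18, 18
Second differences: 36, 54, 72, 90, 108, 126
First differences: 14, 50, 104, 176, 266, 374
g: 3, 17, 67, 171, 347, 613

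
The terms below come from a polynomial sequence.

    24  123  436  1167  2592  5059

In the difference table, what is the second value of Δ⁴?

D1: 99, 313, 731, 1425, 2467
D2: 214, 418, 694, 1042
D3: 204, 276, 348
D4: 72, 72

72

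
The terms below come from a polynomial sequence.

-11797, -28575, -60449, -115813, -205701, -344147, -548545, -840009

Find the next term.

First differences: -16778, -31874, -55364, -89888, -138446, -204398, -291464
Second differences: -15096, -23490, -34524, -48558, -65952, -87066
Third differences: -8394, -11034, -14034, -17394, -21114
Fourth differences: -2640, -3000, -3360, -3720
Fifth differences: -360, -360, -360
The fifth differences are constant (-360).
-3720 − 360 = -4080;  -21114 − 4080 = -25194;  -87066 − 25194 = -112260;  -291464 − 112260 = -403724;  -840009 − 403724 = -1243733

-1243733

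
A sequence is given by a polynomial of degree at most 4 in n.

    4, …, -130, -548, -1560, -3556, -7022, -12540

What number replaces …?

Using the last 6 terms:
-418  -1012  -1996  -3466  -5518
-594  -984  -1470  -2052
-390  -486  -582
-96  -96
Constant fourth difference = -96.
Extend backward: -390 + 96 = -294;  -594 + 294 = -300;  -418 + 300 = -118;  -130 + 118 = -12

-12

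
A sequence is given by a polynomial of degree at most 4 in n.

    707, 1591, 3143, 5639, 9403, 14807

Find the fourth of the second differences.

1640

Δ: 884, 1552, 2496, 3764, 5404
Δ²: 668, 944, 1268, 1640
Δ³: 276, 324, 372
Δ⁴: 48, 48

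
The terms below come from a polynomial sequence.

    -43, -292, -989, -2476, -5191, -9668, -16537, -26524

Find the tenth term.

-59236

Δ: -249 , -697 , -1487 , -2715 , -4477 , -6869 , -9987
Δ²: -448 , -790 , -1228 , -1762 , -2392 , -3118
Δ³: -342 , -438 , -534 , -630 , -726
Δ⁴: -96 , -96 , -96 , -96
Constant fourth difference = -96, so extend:
-726 − 96 = -822;  -3118 − 822 = -3940;  -9987 − 3940 = -13927;  -26524 − 13927 = -40451
-822 − 96 = -918;  -3940 − 918 = -4858;  -13927 − 4858 = -18785;  -40451 − 18785 = -59236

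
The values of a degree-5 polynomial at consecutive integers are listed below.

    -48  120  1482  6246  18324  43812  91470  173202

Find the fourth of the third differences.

8760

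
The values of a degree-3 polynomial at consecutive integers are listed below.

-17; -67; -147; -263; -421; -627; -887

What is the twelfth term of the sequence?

-3207

-50, -80, -116, -158, -206, -260
-30, -36, -42, -48, -54
-6, -6, -6, -6
Third differences constant at -6.
-54 − 6 = -60;  -260 − 60 = -320;  -887 − 320 = -1207
-60 − 6 = -66;  -320 − 66 = -386;  -1207 − 386 = -1593
-66 − 6 = -72;  -386 − 72 = -458;  -1593 − 458 = -2051
-72 − 6 = -78;  -458 − 78 = -536;  -2051 − 536 = -2587
-78 − 6 = -84;  -536 − 84 = -620;  -2587 − 620 = -3207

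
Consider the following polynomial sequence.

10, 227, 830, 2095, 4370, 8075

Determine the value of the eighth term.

21815

217, 603, 1265, 2275, 3705
386, 662, 1010, 1430
276, 348, 420
72, 72
Constant fourth difference = 72, so extend:
420 + 72 = 492;  1430 + 492 = 1922;  3705 + 1922 = 5627;  8075 + 5627 = 13702
492 + 72 = 564;  1922 + 564 = 2486;  5627 + 2486 = 8113;  13702 + 8113 = 21815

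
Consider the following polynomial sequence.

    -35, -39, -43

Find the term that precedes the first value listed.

Δ: -4  -4
The first differences are constant at -4.
Work back: -35 + 4 = -31

-31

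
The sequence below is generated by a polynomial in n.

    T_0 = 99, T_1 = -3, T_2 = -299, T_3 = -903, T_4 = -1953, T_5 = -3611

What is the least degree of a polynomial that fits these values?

D1: -102, -296, -604, -1050, -1658
D2: -194, -308, -446, -608
D3: -114, -138, -162
D4: -24, -24
The fourth differences are constant, so the polynomial has degree 4.

4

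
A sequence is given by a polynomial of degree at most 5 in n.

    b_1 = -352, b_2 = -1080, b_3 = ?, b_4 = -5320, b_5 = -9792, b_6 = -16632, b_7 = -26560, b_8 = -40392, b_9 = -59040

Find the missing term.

-2592

Using the last 6 terms:
Δ: -4472  -6840  -9928  -13832  -18648
Δ²: -2368  -3088  -3904  -4816
Δ³: -720  -816  -912
Δ⁴: -96  -96
Constant fourth difference = -96.
Extend backward: -720 + 96 = -624;  -2368 + 624 = -1744;  -4472 + 1744 = -2728;  -5320 + 2728 = -2592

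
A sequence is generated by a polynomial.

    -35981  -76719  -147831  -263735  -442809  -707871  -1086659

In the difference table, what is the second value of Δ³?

-18378

D1: -40738, -71112, -115904, -179074, -265062, -378788
D2: -30374, -44792, -63170, -85988, -113726
D3: -14418, -18378, -22818, -27738
D4: -3960, -4440, -4920
D5: -480, -480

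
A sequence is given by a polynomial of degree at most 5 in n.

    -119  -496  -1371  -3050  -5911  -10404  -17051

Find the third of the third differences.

First differences: -377, -875, -1679, -2861, -4493, -6647
Second differences: -498, -804, -1182, -1632, -2154
Third differences: -306, -378, -450, -522
Fourth differences: -72, -72, -72

-450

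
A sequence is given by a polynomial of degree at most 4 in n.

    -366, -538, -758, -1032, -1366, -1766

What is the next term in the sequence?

-2238

-172  -220  -274  -334  -400
-48  -54  -60  -66
-6  -6  -6
Constant third difference = -6, so extend:
-66 − 6 = -72;  -400 − 72 = -472;  -1766 − 472 = -2238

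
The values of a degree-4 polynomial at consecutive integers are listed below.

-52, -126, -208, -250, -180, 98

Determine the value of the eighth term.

1782

Δ: -74, -82, -42, 70, 278
Δ²: -8, 40, 112, 208
Δ³: 48, 72, 96
Δ⁴: 24, 24
Constant fourth difference = 24, so extend:
96 + 24 = 120;  208 + 120 = 328;  278 + 328 = 606;  98 + 606 = 704
120 + 24 = 144;  328 + 144 = 472;  606 + 472 = 1078;  704 + 1078 = 1782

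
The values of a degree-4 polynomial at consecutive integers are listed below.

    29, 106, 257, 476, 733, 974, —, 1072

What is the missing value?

1121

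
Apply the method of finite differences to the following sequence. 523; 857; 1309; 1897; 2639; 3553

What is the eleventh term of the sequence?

D1: 334, 452, 588, 742, 914
D2: 118, 136, 154, 172
D3: 18, 18, 18
The third differences are constant (18).
172 + 18 = 190;  914 + 190 = 1104;  3553 + 1104 = 4657
190 + 18 = 208;  1104 + 208 = 1312;  4657 + 1312 = 5969
208 + 18 = 226;  1312 + 226 = 1538;  5969 + 1538 = 7507
226 + 18 = 244;  1538 + 244 = 1782;  7507 + 1782 = 9289
244 + 18 = 262;  1782 + 262 = 2044;  9289 + 2044 = 11333

11333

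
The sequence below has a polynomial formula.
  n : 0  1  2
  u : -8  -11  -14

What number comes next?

-17

Δ: -3 , -3
Constant first difference = -3, so extend:
-14 − 3 = -17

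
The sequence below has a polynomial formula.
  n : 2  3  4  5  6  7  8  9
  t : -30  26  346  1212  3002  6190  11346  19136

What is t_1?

-8

D1: 56  320  866  1790  3188  5156  7790
D2: 264  546  924  1398  1968  2634
D3: 282  378  474  570  666
D4: 96  96  96  96
The fourth differences are constant at 96.
Work back: 282 − 96 = 186;  264 − 186 = 78;  56 − 78 = -22;  -30 + 22 = -8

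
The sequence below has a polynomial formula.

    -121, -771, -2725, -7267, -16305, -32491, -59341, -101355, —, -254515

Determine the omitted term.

Using the first 8 terms:
-650  -1954  -4542  -9038  -16186  -26850  -42014
-1304  -2588  -4496  -7148  -10664  -15164
-1284  -1908  -2652  -3516  -4500
-624  -744  -864  -984
-120  -120  -120
Constant fifth difference = -120.
Extend forward: -984 − 120 = -1104;  -4500 − 1104 = -5604;  -15164 − 5604 = -20768;  -42014 − 20768 = -62782;  -101355 − 62782 = -164137

-164137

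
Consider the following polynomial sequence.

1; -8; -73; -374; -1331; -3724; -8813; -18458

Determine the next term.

-35239

D1: -9, -65, -301, -957, -2393, -5089, -9645
D2: -56, -236, -656, -1436, -2696, -4556
D3: -180, -420, -780, -1260, -1860
D4: -240, -360, -480, -600
D5: -120, -120, -120
Fifth differences constant at -120.
-600 − 120 = -720;  -1860 − 720 = -2580;  -4556 − 2580 = -7136;  -9645 − 7136 = -16781;  -18458 − 16781 = -35239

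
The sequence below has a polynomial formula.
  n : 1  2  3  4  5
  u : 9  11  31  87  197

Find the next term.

Δ: 2, 20, 56, 110
Δ²: 18, 36, 54
Δ³: 18, 18
The third differences are constant (18).
54 + 18 = 72;  110 + 72 = 182;  197 + 182 = 379

379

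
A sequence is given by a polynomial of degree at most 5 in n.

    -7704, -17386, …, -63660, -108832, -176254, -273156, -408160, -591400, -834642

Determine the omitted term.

-34780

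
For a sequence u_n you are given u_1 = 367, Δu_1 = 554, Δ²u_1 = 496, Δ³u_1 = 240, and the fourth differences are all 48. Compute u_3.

Build the table forward from the leading diagonal:
Δ⁴: 48, 48, 48
Δ³: 240, 288, 336
Δ²: 496, 736, 1024
Δ: 554, 1050, 1786
u: 367, 921, 1971

1971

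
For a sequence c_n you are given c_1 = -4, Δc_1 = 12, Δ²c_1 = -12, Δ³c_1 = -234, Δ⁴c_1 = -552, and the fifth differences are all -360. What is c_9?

-72148

Build the table forward from the leading diagonal:
D5: -360, -360, -360, -360, -360, -360, -360, -360, -360
D4: -552, -912, -1272, -1632, -1992, -2352, -2712, -3072, -3432
D3: -234, -786, -1698, -2970, -4602, -6594, -8946, -11658, -14730
D2: -12, -246, -1032, -2730, -5700, -10302, -16896, -25842, -37500
D1: 12, 0, -246, -1278, -4008, -9708, -20010, -36906, -62748
c: -4, 8, 8, -238, -1516, -5524, -15232, -35242, -72148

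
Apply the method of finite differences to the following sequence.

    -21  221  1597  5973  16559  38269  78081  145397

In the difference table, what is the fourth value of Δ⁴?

D1: 242, 1376, 4376, 10586, 21710, 39812, 67316
D2: 1134, 3000, 6210, 11124, 18102, 27504
D3: 1866, 3210, 4914, 6978, 9402
D4: 1344, 1704, 2064, 2424
D5: 360, 360, 360

2424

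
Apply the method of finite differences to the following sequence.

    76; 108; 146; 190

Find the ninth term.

500

First differences: 32 , 38 , 44
Second differences: 6 , 6
Second differences constant at 6.
44 + 6 = 50;  190 + 50 = 240
50 + 6 = 56;  240 + 56 = 296
56 + 6 = 62;  296 + 62 = 358
62 + 6 = 68;  358 + 68 = 426
68 + 6 = 74;  426 + 74 = 500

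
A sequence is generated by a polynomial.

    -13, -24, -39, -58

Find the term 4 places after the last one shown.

D1: -11  -15  -19
D2: -4  -4
Constant second difference = -4, so extend:
-19 − 4 = -23;  -58 − 23 = -81
-23 − 4 = -27;  -81 − 27 = -108
-27 − 4 = -31;  -108 − 31 = -139
-31 − 4 = -35;  -139 − 35 = -174

-174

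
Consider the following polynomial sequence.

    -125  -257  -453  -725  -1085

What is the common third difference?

First differences: -132, -196, -272, -360
Second differences: -64, -76, -88
Third differences: -12, -12

-12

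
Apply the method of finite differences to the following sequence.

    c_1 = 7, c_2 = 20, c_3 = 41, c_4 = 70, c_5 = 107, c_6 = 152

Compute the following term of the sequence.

13, 21, 29, 37, 45
8, 8, 8, 8
Constant second difference = 8, so extend:
45 + 8 = 53;  152 + 53 = 205

205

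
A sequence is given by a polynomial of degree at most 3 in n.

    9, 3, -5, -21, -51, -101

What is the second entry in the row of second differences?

-8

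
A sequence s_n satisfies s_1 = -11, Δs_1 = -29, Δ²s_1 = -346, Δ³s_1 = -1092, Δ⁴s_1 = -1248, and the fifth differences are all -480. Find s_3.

-415

Build the table forward from the leading diagonal:
Δ⁵: -480, -480, -480
Δ⁴: -1248, -1728, -2208
Δ³: -1092, -2340, -4068
Δ²: -346, -1438, -3778
Δ: -29, -375, -1813
s: -11, -40, -415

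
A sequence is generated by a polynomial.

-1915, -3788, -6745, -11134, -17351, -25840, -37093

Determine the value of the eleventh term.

-121265

D1: -1873 , -2957 , -4389 , -6217 , -8489 , -11253
D2: -1084 , -1432 , -1828 , -2272 , -2764
D3: -348 , -396 , -444 , -492
D4: -48 , -48 , -48
The fourth differences are constant (-48).
-492 − 48 = -540;  -2764 − 540 = -3304;  -11253 − 3304 = -14557;  -37093 − 14557 = -51650
-540 − 48 = -588;  -3304 − 588 = -3892;  -14557 − 3892 = -18449;  -51650 − 18449 = -70099
-588 − 48 = -636;  -3892 − 636 = -4528;  -18449 − 4528 = -22977;  -70099 − 22977 = -93076
-636 − 48 = -684;  -4528 − 684 = -5212;  -22977 − 5212 = -28189;  -93076 − 28189 = -121265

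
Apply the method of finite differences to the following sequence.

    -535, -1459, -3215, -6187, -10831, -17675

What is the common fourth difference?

-72

D1: -924, -1756, -2972, -4644, -6844
D2: -832, -1216, -1672, -2200
D3: -384, -456, -528
D4: -72, -72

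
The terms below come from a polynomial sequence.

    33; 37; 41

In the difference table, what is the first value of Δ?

4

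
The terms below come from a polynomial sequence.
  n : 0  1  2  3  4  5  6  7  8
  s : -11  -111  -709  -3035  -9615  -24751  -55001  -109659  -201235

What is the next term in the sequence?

-345935

D1: -100, -598, -2326, -6580, -15136, -30250, -54658, -91576
D2: -498, -1728, -4254, -8556, -15114, -24408, -36918
D3: -1230, -2526, -4302, -6558, -9294, -12510
D4: -1296, -1776, -2256, -2736, -3216
D5: -480, -480, -480, -480
The fifth differences are constant (-480).
-3216 − 480 = -3696;  -12510 − 3696 = -16206;  -36918 − 16206 = -53124;  -91576 − 53124 = -144700;  -201235 − 144700 = -345935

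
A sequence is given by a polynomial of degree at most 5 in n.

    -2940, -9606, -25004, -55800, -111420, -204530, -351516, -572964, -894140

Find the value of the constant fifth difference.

Δ: -6666, -15398, -30796, -55620, -93110, -146986, -221448, -321176
Δ²: -8732, -15398, -24824, -37490, -53876, -74462, -99728
Δ³: -6666, -9426, -12666, -16386, -20586, -25266
Δ⁴: -2760, -3240, -3720, -4200, -4680
Δ⁵: -480, -480, -480, -480

-480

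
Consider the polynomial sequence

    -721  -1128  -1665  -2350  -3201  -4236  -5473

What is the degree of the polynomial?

D1: -407, -537, -685, -851, -1035, -1237
D2: -130, -148, -166, -184, -202
D3: -18, -18, -18, -18
The third differences are constant, so the polynomial has degree 3.

3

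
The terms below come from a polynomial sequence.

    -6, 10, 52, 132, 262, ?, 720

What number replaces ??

454

Using the first 5 terms:
Δ: 16, 42, 80, 130
Δ²: 26, 38, 50
Δ³: 12, 12
Constant third difference = 12.
Extend forward: 50 + 12 = 62;  130 + 62 = 192;  262 + 192 = 454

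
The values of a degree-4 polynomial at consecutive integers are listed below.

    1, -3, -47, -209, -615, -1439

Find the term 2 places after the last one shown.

-5277

First differences: -4, -44, -162, -406, -824
Second differences: -40, -118, -244, -418
Third differences: -78, -126, -174
Fourth differences: -48, -48
Constant fourth difference = -48, so extend:
-174 − 48 = -222;  -418 − 222 = -640;  -824 − 640 = -1464;  -1439 − 1464 = -2903
-222 − 48 = -270;  -640 − 270 = -910;  -1464 − 910 = -2374;  -2903 − 2374 = -5277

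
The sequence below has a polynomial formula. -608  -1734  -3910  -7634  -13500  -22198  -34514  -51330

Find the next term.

-1126, -2176, -3724, -5866, -8698, -12316, -16816
-1050, -1548, -2142, -2832, -3618, -4500
-498, -594, -690, -786, -882
-96, -96, -96, -96
The fourth differences are constant (-96).
-882 − 96 = -978;  -4500 − 978 = -5478;  -16816 − 5478 = -22294;  -51330 − 22294 = -73624

-73624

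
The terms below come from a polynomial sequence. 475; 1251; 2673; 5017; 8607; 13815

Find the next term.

First differences: 776, 1422, 2344, 3590, 5208
Second differences: 646, 922, 1246, 1618
Third differences: 276, 324, 372
Fourth differences: 48, 48
The fourth differences are constant (48).
372 + 48 = 420;  1618 + 420 = 2038;  5208 + 2038 = 7246;  13815 + 7246 = 21061

21061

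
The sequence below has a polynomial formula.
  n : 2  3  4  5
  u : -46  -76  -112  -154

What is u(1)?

-22

First differences: -30  -36  -42
Second differences: -6  -6
The second differences are constant at -6.
Work back: -30 + 6 = -24;  -46 + 24 = -22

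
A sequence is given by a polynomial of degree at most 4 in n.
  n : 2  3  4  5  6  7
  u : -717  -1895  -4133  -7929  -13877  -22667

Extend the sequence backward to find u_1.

First differences: -1178, -2238, -3796, -5948, -8790
Second differences: -1060, -1558, -2152, -2842
Third differences: -498, -594, -690
Fourth differences: -96, -96
The fourth differences are constant at -96.
Work back: -498 + 96 = -402;  -1060 + 402 = -658;  -1178 + 658 = -520;  -717 + 520 = -197

-197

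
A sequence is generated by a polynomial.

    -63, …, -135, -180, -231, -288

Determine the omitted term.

-96

Using the last 4 terms:
Δ: -45  -51  -57
Δ²: -6  -6
Constant second difference = -6.
Extend backward: -45 + 6 = -39;  -135 + 39 = -96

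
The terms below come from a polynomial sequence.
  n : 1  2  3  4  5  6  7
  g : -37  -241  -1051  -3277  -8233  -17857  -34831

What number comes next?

-62701

D1: -204 , -810 , -2226 , -4956 , -9624 , -16974
D2: -606 , -1416 , -2730 , -4668 , -7350
D3: -810 , -1314 , -1938 , -2682
D4: -504 , -624 , -744
D5: -120 , -120
Constant fifth difference = -120, so extend:
-744 − 120 = -864;  -2682 − 864 = -3546;  -7350 − 3546 = -10896;  -16974 − 10896 = -27870;  -34831 − 27870 = -62701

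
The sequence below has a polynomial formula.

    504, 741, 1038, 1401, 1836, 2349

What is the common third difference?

6

First differences: 237, 297, 363, 435, 513
Second differences: 60, 66, 72, 78
Third differences: 6, 6, 6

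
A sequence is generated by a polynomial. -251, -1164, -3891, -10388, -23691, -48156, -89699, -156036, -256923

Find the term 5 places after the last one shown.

Δ: -913, -2727, -6497, -13303, -24465, -41543, -66337, -100887
Δ²: -1814, -3770, -6806, -11162, -17078, -24794, -34550
Δ³: -1956, -3036, -4356, -5916, -7716, -9756
Δ⁴: -1080, -1320, -1560, -1800, -2040
Δ⁵: -240, -240, -240, -240
Constant fifth difference = -240, so extend:
-2040 − 240 = -2280;  -9756 − 2280 = -12036;  -34550 − 12036 = -46586;  -100887 − 46586 = -147473;  -256923 − 147473 = -404396
-2280 − 240 = -2520;  -12036 − 2520 = -14556;  -46586 − 14556 = -61142;  -147473 − 61142 = -208615;  -404396 − 208615 = -613011
-2520 − 240 = -2760;  -14556 − 2760 = -17316;  -61142 − 17316 = -78458;  -208615 − 78458 = -287073;  -613011 − 287073 = -900084
-2760 − 240 = -3000;  -17316 − 3000 = -20316;  -78458 − 20316 = -98774;  -287073 − 98774 = -385847;  -900084 − 385847 = -1285931
-3000 − 240 = -3240;  -20316 − 3240 = -23556;  -98774 − 23556 = -122330;  -385847 − 122330 = -508177;  -1285931 − 508177 = -1794108

-1794108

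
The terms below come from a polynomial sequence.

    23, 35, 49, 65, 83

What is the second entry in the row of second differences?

2

First differences: 12, 14, 16, 18
Second differences: 2, 2, 2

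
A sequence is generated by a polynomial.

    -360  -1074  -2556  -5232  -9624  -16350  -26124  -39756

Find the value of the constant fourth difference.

First differences: -714, -1482, -2676, -4392, -6726, -9774, -13632
Second differences: -768, -1194, -1716, -2334, -3048, -3858
Third differences: -426, -522, -618, -714, -810
Fourth differences: -96, -96, -96, -96

-96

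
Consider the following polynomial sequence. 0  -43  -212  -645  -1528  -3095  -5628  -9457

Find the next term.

-14960

-43 , -169 , -433 , -883 , -1567 , -2533 , -3829
-126 , -264 , -450 , -684 , -966 , -1296
-138 , -186 , -234 , -282 , -330
-48 , -48 , -48 , -48
Constant fourth difference = -48, so extend:
-330 − 48 = -378;  -1296 − 378 = -1674;  -3829 − 1674 = -5503;  -9457 − 5503 = -14960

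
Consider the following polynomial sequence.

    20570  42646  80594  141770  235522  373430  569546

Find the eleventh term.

2317090

D1: 22076  37948  61176  93752  137908  196116
D2: 15872  23228  32576  44156  58208
D3: 7356  9348  11580  14052
D4: 1992  2232  2472
D5: 240  240
Constant fifth difference = 240, so extend:
2472 + 240 = 2712;  14052 + 2712 = 16764;  58208 + 16764 = 74972;  196116 + 74972 = 271088;  569546 + 271088 = 840634
2712 + 240 = 2952;  16764 + 2952 = 19716;  74972 + 19716 = 94688;  271088 + 94688 = 365776;  840634 + 365776 = 1206410
2952 + 240 = 3192;  19716 + 3192 = 22908;  94688 + 22908 = 117596;  365776 + 117596 = 483372;  1206410 + 483372 = 1689782
3192 + 240 = 3432;  22908 + 3432 = 26340;  117596 + 26340 = 143936;  483372 + 143936 = 627308;  1689782 + 627308 = 2317090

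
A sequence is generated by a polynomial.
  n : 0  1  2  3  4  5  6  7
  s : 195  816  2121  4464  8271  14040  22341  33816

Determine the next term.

49179

Δ: 621  1305  2343  3807  5769  8301  11475
Δ²: 684  1038  1464  1962  2532  3174
Δ³: 354  426  498  570  642
Δ⁴: 72  72  72  72
Constant fourth difference = 72, so extend:
642 + 72 = 714;  3174 + 714 = 3888;  11475 + 3888 = 15363;  33816 + 15363 = 49179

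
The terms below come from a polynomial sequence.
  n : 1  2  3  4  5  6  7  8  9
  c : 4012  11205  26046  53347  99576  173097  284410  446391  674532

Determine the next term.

987181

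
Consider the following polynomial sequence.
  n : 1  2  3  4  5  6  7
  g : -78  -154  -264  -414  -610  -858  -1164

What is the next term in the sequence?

-1534

First differences: -76, -110, -150, -196, -248, -306
Second differences: -34, -40, -46, -52, -58
Third differences: -6, -6, -6, -6
Constant third difference = -6, so extend:
-58 − 6 = -64;  -306 − 64 = -370;  -1164 − 370 = -1534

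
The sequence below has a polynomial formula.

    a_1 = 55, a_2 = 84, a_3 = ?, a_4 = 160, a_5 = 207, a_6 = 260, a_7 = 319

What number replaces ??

Using the last 4 terms:
D1: 47, 53, 59
D2: 6, 6
Constant second difference = 6.
Extend backward: 47 − 6 = 41;  160 − 41 = 119

119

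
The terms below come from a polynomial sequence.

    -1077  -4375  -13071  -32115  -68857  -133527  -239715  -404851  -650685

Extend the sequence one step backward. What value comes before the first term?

-3298  -8696  -19044  -36742  -64670  -106188  -165136  -245834
-5398  -10348  -17698  -27928  -41518  -58948  -80698
-4950  -7350  -10230  -13590  -17430  -21750
-2400  -2880  -3360  -3840  -4320
-480  -480  -480  -480
The fifth differences are constant at -480.
Work back: -2400 + 480 = -1920;  -4950 + 1920 = -3030;  -5398 + 3030 = -2368;  -3298 + 2368 = -930;  -1077 + 930 = -147

-147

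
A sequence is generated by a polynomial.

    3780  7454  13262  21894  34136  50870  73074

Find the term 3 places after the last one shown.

183726

First differences: 3674  5808  8632  12242  16734  22204
Second differences: 2134  2824  3610  4492  5470
Third differences: 690  786  882  978
Fourth differences: 96  96  96
The fourth differences are constant (96).
978 + 96 = 1074;  5470 + 1074 = 6544;  22204 + 6544 = 28748;  73074 + 28748 = 101822
1074 + 96 = 1170;  6544 + 1170 = 7714;  28748 + 7714 = 36462;  101822 + 36462 = 138284
1170 + 96 = 1266;  7714 + 1266 = 8980;  36462 + 8980 = 45442;  138284 + 45442 = 183726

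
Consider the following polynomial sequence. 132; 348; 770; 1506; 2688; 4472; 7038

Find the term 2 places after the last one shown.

216, 422, 736, 1182, 1784, 2566
206, 314, 446, 602, 782
108, 132, 156, 180
24, 24, 24
Fourth differences constant at 24.
180 + 24 = 204;  782 + 204 = 986;  2566 + 986 = 3552;  7038 + 3552 = 10590
204 + 24 = 228;  986 + 228 = 1214;  3552 + 1214 = 4766;  10590 + 4766 = 15356

15356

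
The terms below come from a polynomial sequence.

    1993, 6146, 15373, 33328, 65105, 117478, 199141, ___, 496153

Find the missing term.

320948

Using the first 7 terms:
4153  9227  17955  31777  52373  81663
5074  8728  13822  20596  29290
3654  5094  6774  8694
1440  1680  1920
240  240
Constant fifth difference = 240.
Extend forward: 1920 + 240 = 2160;  8694 + 2160 = 10854;  29290 + 10854 = 40144;  81663 + 40144 = 121807;  199141 + 121807 = 320948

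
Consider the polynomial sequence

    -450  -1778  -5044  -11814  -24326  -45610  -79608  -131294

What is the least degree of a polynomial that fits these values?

-1328, -3266, -6770, -12512, -21284, -33998, -51686
-1938, -3504, -5742, -8772, -12714, -17688
-1566, -2238, -3030, -3942, -4974
-672, -792, -912, -1032
-120, -120, -120
The fifth differences are constant, so the polynomial has degree 5.

5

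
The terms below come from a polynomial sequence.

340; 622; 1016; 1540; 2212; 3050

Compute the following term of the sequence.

4072

D1: 282 , 394 , 524 , 672 , 838
D2: 112 , 130 , 148 , 166
D3: 18 , 18 , 18
Third differences constant at 18.
166 + 18 = 184;  838 + 184 = 1022;  3050 + 1022 = 4072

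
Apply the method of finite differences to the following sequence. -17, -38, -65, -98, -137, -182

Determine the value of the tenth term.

-422

Δ: -21, -27, -33, -39, -45
Δ²: -6, -6, -6, -6
The second differences are constant (-6).
-45 − 6 = -51;  -182 − 51 = -233
-51 − 6 = -57;  -233 − 57 = -290
-57 − 6 = -63;  -290 − 63 = -353
-63 − 6 = -69;  -353 − 69 = -422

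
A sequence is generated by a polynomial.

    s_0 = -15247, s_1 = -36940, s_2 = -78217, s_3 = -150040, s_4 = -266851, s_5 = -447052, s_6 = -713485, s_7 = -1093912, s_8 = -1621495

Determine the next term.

First differences: -21693, -41277, -71823, -116811, -180201, -266433, -380427, -527583
Second differences: -19584, -30546, -44988, -63390, -86232, -113994, -147156
Third differences: -10962, -14442, -18402, -22842, -27762, -33162
Fourth differences: -3480, -3960, -4440, -4920, -5400
Fifth differences: -480, -480, -480, -480
The fifth differences are constant (-480).
-5400 − 480 = -5880;  -33162 − 5880 = -39042;  -147156 − 39042 = -186198;  -527583 − 186198 = -713781;  -1621495 − 713781 = -2335276

-2335276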